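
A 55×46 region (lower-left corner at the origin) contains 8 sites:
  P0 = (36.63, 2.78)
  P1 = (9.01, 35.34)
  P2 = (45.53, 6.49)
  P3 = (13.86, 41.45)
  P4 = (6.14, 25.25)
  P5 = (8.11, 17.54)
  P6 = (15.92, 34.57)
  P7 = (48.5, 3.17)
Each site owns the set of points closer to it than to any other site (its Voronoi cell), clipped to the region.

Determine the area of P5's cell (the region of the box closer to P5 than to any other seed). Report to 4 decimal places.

1. box [0,55]×[0,46]: [(0, 0) (55, 0) (55, 46) (0, 46)]
2. ⊥bis P5·P0 via (22.37,10.16): [(0, 0) (17.1119, 0) (40.9183, 46) (0, 46)]  |A|=1334.6948
3. ⊥bis P5·P1 via (8.56,26.44): [(0, 26.8728) (0, 0) (17.1119, 0) (30.2284, 25.3444)]  |A|=623.0063
4. ⊥bis P5·P2 via (26.82,12.015): [(0, 26.8728) (0, 0) (17.1119, 0) (30.2284, 25.3444)]  |A|=623.0063
5. ⊥bis P5·P3 via (10.985,29.495): [(27.716, 25.4714) (0, 26.8728) (0, 0) (17.1119, 0) (30.0088, 24.9201)]  |A|=622.4593
6. ⊥bis P5·P4 via (7.125,21.395): [(27.716, 25.4714) (23.845, 25.6672) (0, 19.5745) (0, 0) (17.1119, 0) (30.0088, 24.9201)]  |A|=535.445
7. ⊥bis P5·P6 via (12.015,26.055): [(16.7909, 23.8648) (0, 19.5745) (0, 0) (17.1119, 0) (27.032, 19.1682)]  |A|=489.969
8. ⊥bis P5·P7 via (28.305,10.355): [(16.7909, 23.8648) (0, 19.5745) (0, 0) (17.1119, 0) (27.032, 19.1682)]  |A|=489.969
9. canonical 5-gon: [(16.7909, 23.8648) (0, 19.5745) (0, 0) (17.1119, 0) (27.032, 19.1682)]
10. shoelace: 489.969

Area of P5's cell: 489.9690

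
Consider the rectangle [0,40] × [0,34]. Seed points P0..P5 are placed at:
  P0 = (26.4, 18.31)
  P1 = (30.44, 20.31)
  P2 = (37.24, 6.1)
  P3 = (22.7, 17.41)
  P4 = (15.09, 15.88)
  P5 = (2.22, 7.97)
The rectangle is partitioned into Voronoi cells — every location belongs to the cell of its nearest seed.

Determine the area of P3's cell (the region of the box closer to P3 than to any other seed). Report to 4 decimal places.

1. box [0,40]×[0,34]: [(0, 0) (40, 0) (40, 34) (0, 34)]
2. ⊥bis P3·P0 via (24.55,17.86): [(0, 0) (28.8943, 0) (20.6241, 34) (0, 34)]  |A|=841.8124
3. ⊥bis P3·P1 via (26.57,18.86): [(0, 0) (28.8943, 0) (20.6241, 34) (0, 34)]  |A|=841.8124
4. ⊥bis P3·P2 via (29.97,11.755): [(0, 0) (20.8263, 0) (26.9724, 7.9013) (20.6241, 34) (0, 34)]  |A|=809.9386
5. ⊥bis P3·P4 via (18.895,16.645): [(21.9508, 1.4457) (26.9724, 7.9013) (20.6241, 34) (15.4058, 34)]  |A|=170.9582
6. ⊥bis P3·P5 via (12.46,12.69): [(21.9508, 1.4457) (26.9724, 7.9013) (20.6241, 34) (15.4058, 34)]  |A|=170.9582
7. canonical 4-gon: [(21.9508, 1.4457) (26.9724, 7.9013) (20.6241, 34) (15.4058, 34)]
8. shoelace: 170.9582

Area of P3's cell: 170.9582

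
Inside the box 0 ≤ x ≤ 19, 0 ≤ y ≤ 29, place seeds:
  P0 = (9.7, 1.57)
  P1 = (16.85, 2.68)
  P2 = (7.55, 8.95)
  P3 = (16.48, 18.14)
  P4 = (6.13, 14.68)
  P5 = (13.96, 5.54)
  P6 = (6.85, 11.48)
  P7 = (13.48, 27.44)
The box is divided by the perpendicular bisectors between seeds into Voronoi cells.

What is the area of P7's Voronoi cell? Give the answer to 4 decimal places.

1. box [0,19]×[0,29]: [(0, 0) (19, 0) (19, 29) (0, 29)]
2. ⊥bis P7·P0 via (11.59,14.505): [(0, 16.1985) (19, 13.4223) (19, 29) (0, 29)]  |A|=269.6028
3. ⊥bis P7·P1 via (15.165,15.06): [(0, 16.1985) (11.3476, 14.5404) (19, 15.582) (19, 29) (0, 29)]  |A|=261.3394
4. ⊥bis P7·P2 via (10.515,18.195): [(0, 21.5673) (18.7631, 15.5497) (19, 15.582) (19, 29) (0, 29)]  |A|=199.0972
5. ⊥bis P7·P3 via (14.98,22.79): [(0, 21.5673) (5.6111, 19.7678) (19, 24.0868) (19, 29) (0, 29)]  |A|=141.4504
6. ⊥bis P7·P4 via (9.805,21.06): [(0, 26.7079) (9.7375, 21.0989) (19, 24.0868) (19, 29) (0, 29)]  |A|=108.9749
7. ⊥bis P7·P5 via (13.72,16.49): [(0, 26.7079) (9.7375, 21.0989) (19, 24.0868) (19, 29) (0, 29)]  |A|=108.9749
8. ⊥bis P7·P6 via (10.165,19.46): [(0, 26.7079) (9.7375, 21.0989) (19, 24.0868) (19, 29) (0, 29)]  |A|=108.9749
9. canonical 5-gon: [(0, 26.7079) (9.7375, 21.0989) (19, 24.0868) (19, 29) (0, 29)]
10. shoelace: 108.9749

Area of P7's cell: 108.9749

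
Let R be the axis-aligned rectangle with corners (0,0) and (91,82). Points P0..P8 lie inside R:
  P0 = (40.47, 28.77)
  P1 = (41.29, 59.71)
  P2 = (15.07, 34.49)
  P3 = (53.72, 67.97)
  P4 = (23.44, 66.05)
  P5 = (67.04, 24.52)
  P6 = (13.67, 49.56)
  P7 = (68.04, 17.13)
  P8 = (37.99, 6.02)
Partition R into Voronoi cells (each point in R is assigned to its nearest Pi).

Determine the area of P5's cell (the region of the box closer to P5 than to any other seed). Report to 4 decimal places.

Area of P5's cell: 1036.5876

1. box [0,91]×[0,82]: [(0, 0) (91, 0) (91, 82) (0, 82)]
2. ⊥bis P5·P0 via (53.755,26.645): [(49.493, 0) (91, 0) (91, 82) (62.6093, 82)]  |A|=2865.8056
3. ⊥bis P5·P1 via (54.165,42.115): [(56.5032, 43.8259) (49.493, 0) (91, 0) (91, 69.0687)]  |A|=2100.8673
4. ⊥bis P5·P2 via (41.055,29.505): [(56.5032, 43.8259) (49.493, 0) (91, 0) (91, 69.0687)]  |A|=2100.8673
5. ⊥bis P5·P3 via (60.38,46.245): [(59.3974, 45.9438) (56.5032, 43.8259) (49.493, 0) (91, 0) (91, 55.6318)]  |A|=1888.5474
6. ⊥bis P5·P4 via (45.24,45.285): [(59.3974, 45.9438) (56.5032, 43.8259) (49.493, 0) (91, 0) (91, 55.6318)]  |A|=1888.5474
7. ⊥bis P5·P6 via (40.355,37.04): [(59.3974, 45.9438) (56.5032, 43.8259) (49.493, 0) (91, 0) (91, 55.6318)]  |A|=1888.5474
8. ⊥bis P5·P7 via (67.54,20.825): [(59.3974, 45.9438) (56.5032, 43.8259) (52.4985, 18.7896) (91, 23.9996) (91, 55.6318)]  |A|=1036.5876
9. ⊥bis P5·P8 via (52.515,15.27): [(59.3974, 45.9438) (56.5032, 43.8259) (52.4985, 18.7896) (91, 23.9996) (91, 55.6318)]  |A|=1036.5876
10. canonical 5-gon: [(59.3974, 45.9438) (56.5032, 43.8259) (52.4985, 18.7896) (91, 23.9996) (91, 55.6318)]
11. shoelace: 1036.5876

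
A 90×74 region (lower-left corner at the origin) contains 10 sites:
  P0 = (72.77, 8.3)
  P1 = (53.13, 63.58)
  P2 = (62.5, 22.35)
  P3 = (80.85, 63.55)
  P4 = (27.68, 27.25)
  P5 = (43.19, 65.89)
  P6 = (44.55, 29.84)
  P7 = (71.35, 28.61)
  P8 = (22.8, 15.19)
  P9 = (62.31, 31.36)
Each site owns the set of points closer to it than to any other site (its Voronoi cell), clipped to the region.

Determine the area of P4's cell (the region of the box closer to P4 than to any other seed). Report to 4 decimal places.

Area of P4's cell: 1047.9383

1. box [0,90]×[0,74]: [(0, 0) (90, 0) (90, 74) (0, 74)]
2. ⊥bis P4·P0 via (50.225,17.775): [(0, 0) (42.7547, 0) (73.8547, 74) (0, 74)]  |A|=4314.5479
3. ⊥bis P4·P1 via (40.405,45.415): [(0, 73.7196) (0, 0) (42.7547, 0) (56.9657, 33.8139)]  |A|=2822.5948
4. ⊥bis P4·P2 via (45.09,24.8): [(47.3103, 40.5777) (0, 73.7196) (0, 0) (41.6001, 0)]  |A|=2587.8656
5. ⊥bis P4·P3 via (54.265,45.4): [(47.3103, 40.5777) (0, 73.7196) (0, 0) (41.6001, 0)]  |A|=2587.8656
6. ⊥bis P4·P5 via (35.435,46.57): [(47.3103, 40.5777) (43.213, 43.4479) (0, 60.7935) (0, 0) (41.6001, 0)]  |A|=2308.5775
7. ⊥bis P4·P6 via (36.115,28.545): [(33.2106, 47.4629) (0, 60.7935) (0, 0) (40.4974, 0)]  |A|=1970.5566
8. ⊥bis P4·P7 via (49.515,27.93): [(33.2106, 47.4629) (0, 60.7935) (0, 0) (40.4974, 0)]  |A|=1970.5566
9. ⊥bis P4·P8 via (25.24,21.22): [(38.0344, 16.0428) (33.2106, 47.4629) (0, 60.7935) (0, 31.4332)]  |A|=1047.9383
10. ⊥bis P4·P9 via (44.995,29.305): [(38.0344, 16.0428) (33.2106, 47.4629) (0, 60.7935) (0, 31.4332)]  |A|=1047.9383
11. canonical 4-gon: [(38.0344, 16.0428) (33.2106, 47.4629) (0, 60.7935) (0, 31.4332)]
12. shoelace: 1047.9383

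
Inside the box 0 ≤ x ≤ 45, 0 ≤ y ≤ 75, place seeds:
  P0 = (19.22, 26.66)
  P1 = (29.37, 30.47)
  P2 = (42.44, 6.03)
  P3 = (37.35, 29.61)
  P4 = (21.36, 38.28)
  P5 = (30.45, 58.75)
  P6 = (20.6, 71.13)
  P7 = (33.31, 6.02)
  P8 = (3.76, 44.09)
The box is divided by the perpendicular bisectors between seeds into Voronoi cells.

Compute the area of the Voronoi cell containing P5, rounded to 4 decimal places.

1. box [0,45]×[0,75]: [(0, 0) (45, 0) (45, 75) (0, 75)]
2. ⊥bis P5·P0 via (24.835,42.705): [(0, 51.3961) (45, 35.6482) (45, 75) (0, 75)]  |A|=1416.5037
3. ⊥bis P5·P1 via (29.91,44.61): [(0, 51.3961) (18.1029, 45.0609) (45, 44.0337) (45, 75) (0, 75)]  |A|=1303.7306
4. ⊥bis P5·P2 via (36.445,32.39): [(0, 51.3961) (18.1029, 45.0609) (45, 44.0337) (45, 75) (0, 75)]  |A|=1303.7306
5. ⊥bis P5·P3 via (33.9,44.18): [(0, 51.3961) (18.1029, 45.0609) (34.9096, 44.4191) (45, 46.8083) (45, 75) (0, 75)]  |A|=1289.7321
6. ⊥bis P5·P4 via (25.905,48.515): [(0, 60.0185) (35.0525, 44.4529) (45, 46.8083) (45, 75) (0, 75)]  |A|=1090.0973
7. ⊥bis P5·P6 via (25.525,64.94): [(12.412, 54.5068) (35.0525, 44.4529) (45, 46.8083) (45, 75) (38.1689, 75)]  |A|=606.02
8. ⊥bis P5·P7 via (31.88,32.385): [(12.412, 54.5068) (35.0525, 44.4529) (45, 46.8083) (45, 75) (38.1689, 75)]  |A|=606.02
9. ⊥bis P5·P8 via (17.105,51.42): [(14.4979, 56.1664) (16.3765, 52.7463) (35.0525, 44.4529) (45, 46.8083) (45, 75) (38.1689, 75)]  |A|=600.8939
10. canonical 6-gon: [(14.4979, 56.1664) (16.3765, 52.7463) (35.0525, 44.4529) (45, 46.8083) (45, 75) (38.1689, 75)]
11. shoelace: 600.8939

Area of P5's cell: 600.8939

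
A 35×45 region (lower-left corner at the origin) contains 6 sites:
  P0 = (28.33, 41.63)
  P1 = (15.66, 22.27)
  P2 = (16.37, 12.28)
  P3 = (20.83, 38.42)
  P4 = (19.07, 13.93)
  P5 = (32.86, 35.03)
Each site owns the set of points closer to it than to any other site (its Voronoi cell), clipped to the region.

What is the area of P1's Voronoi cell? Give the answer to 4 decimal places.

Area of P1's cell: 374.4073

1. box [0,35]×[0,45]: [(0, 0) (35, 0) (35, 45) (0, 45)]
2. ⊥bis P1·P0 via (21.995,31.95): [(0, 0) (35, 0) (35, 23.439) (2.0544, 45) (0, 45)]  |A|=1219.8291
3. ⊥bis P1·P2 via (16.015,17.275): [(0, 16.1368) (35, 18.6243) (35, 23.439) (2.0544, 45) (0, 45)]  |A|=611.5102
4. ⊥bis P1·P3 via (18.245,30.345): [(0, 36.1857) (0, 16.1368) (35, 18.6243) (35, 23.439) (30.3866, 26.4582)]  |A|=458.5456
5. ⊥bis P1·P4 via (17.365,18.1): [(0, 36.1857) (0, 16.1368) (15.2068, 17.2176) (33.2399, 24.5908) (30.3866, 26.4582)]  |A|=394.0219
6. ⊥bis P1·P5 via (24.26,28.65): [(24.4843, 28.3477) (0, 36.1857) (0, 16.1368) (15.2068, 17.2176) (28.6604, 22.7184)]  |A|=374.4073
7. canonical 5-gon: [(24.4843, 28.3477) (0, 36.1857) (0, 16.1368) (15.2068, 17.2176) (28.6604, 22.7184)]
8. shoelace: 374.4073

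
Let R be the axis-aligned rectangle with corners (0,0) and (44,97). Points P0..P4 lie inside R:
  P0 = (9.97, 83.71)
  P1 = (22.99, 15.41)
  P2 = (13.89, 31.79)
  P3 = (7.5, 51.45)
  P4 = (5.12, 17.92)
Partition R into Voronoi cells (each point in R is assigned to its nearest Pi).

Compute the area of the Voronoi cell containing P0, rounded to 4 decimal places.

1. box [0,44]×[0,97]: [(0, 0) (44, 0) (44, 97) (0, 97)]
2. ⊥bis P0·P1 via (16.48,49.56): [(0, 46.4184) (44, 54.8061) (44, 97) (0, 97)]  |A|=2041.0599
3. ⊥bis P0·P2 via (11.93,57.75): [(0, 56.8493) (44, 60.1713) (44, 97) (0, 97)]  |A|=1693.5471
4. ⊥bis P0·P3 via (8.735,67.58): [(0, 68.2488) (44, 64.8799) (44, 97) (0, 97)]  |A|=1339.1682
5. ⊥bis P0·P4 via (7.545,50.815): [(0, 68.2488) (44, 64.8799) (44, 97) (0, 97)]  |A|=1339.1682
6. canonical 4-gon: [(0, 68.2488) (44, 64.8799) (44, 97) (0, 97)]
7. shoelace: 1339.1682

Area of P0's cell: 1339.1682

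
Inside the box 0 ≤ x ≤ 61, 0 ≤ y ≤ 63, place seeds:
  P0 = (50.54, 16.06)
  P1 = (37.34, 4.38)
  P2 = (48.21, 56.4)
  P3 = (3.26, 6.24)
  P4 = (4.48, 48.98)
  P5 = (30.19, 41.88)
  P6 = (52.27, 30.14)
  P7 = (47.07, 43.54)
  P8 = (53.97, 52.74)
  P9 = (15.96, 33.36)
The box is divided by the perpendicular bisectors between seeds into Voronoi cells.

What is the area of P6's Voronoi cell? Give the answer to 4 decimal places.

Area of P6's cell: 313.7812

1. box [0,61]×[0,63]: [(0, 0) (61, 0) (61, 63) (0, 63)]
2. ⊥bis P6·P0 via (51.405,23.1): [(0, 29.4161) (61, 21.9211) (61, 63) (0, 63)]  |A|=2277.2164
3. ⊥bis P6·P1 via (44.805,17.26): [(0, 43.2281) (30.2423, 25.7002) (61, 21.9211) (61, 63) (0, 63)]  |A|=2068.3626
4. ⊥bis P6·P2 via (50.24,43.27): [(10.5227, 37.1294) (30.2423, 25.7002) (61, 21.9211) (61, 44.9336)]  |A|=719.3102
5. ⊥bis P6·P3 via (27.765,18.19): [(17.9678, 38.2805) (21.6836, 30.6607) (30.2423, 25.7002) (61, 21.9211) (61, 44.9336)]  |A|=688.8067
6. ⊥bis P6·P4 via (28.375,39.56): [(28.5133, 39.9109) (24.2747, 29.159) (30.2423, 25.7002) (61, 21.9211) (61, 44.9336)]  |A|=628.4881
7. ⊥bis P6·P5 via (41.23,36.01): [(44.6289, 42.4025) (35.4106, 25.0652) (61, 21.9211) (61, 44.9336)]  |A|=424.6867
8. ⊥bis P6·P7 via (49.67,36.84): [(39.5919, 32.9291) (35.4106, 25.0652) (61, 21.9211) (61, 41.2367)]  |A|=313.9449
9. ⊥bis P6·P8 via (53.12,41.44): [(60.1593, 40.9105) (39.5919, 32.9291) (35.4106, 25.0652) (61, 21.9211) (61, 40.8473)]  |A|=313.7812
10. ⊥bis P6·P9 via (34.115,31.75): [(60.1593, 40.9105) (39.5919, 32.9291) (35.4106, 25.0652) (61, 21.9211) (61, 40.8473)]  |A|=313.7812
11. canonical 5-gon: [(60.1593, 40.9105) (39.5919, 32.9291) (35.4106, 25.0652) (61, 21.9211) (61, 40.8473)]
12. shoelace: 313.7812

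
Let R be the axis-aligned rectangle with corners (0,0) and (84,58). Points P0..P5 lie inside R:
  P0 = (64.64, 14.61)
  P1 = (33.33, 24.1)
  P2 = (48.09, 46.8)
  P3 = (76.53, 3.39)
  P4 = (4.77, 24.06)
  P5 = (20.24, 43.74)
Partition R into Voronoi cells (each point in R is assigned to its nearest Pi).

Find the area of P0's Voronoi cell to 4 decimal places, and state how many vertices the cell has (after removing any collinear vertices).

1. box [0,84]×[0,58]: [(0, 0) (84, 0) (84, 58) (0, 58)]
2. ⊥bis P0·P1 via (48.985,19.355): [(43.1185, 0) (84, 0) (84, 58) (60.6982, 58)]  |A|=1861.3139
3. ⊥bis P0·P2 via (56.365,30.705): [(51.6979, 28.3055) (43.1185, 0) (84, 0) (84, 44.9131)]  |A|=1303.9791
4. ⊥bis P0·P3 via (70.585,9): [(51.6979, 28.3055) (43.1185, 0) (62.0921, 0) (84, 23.2161) (84, 44.9131)]  |A|=1049.672
5. ⊥bis P0·P4 via (34.705,19.335): [(51.6979, 28.3055) (43.1185, 0) (62.0921, 0) (84, 23.2161) (84, 44.9131)]  |A|=1049.672
6. ⊥bis P0·P5 via (42.44,29.175): [(51.6979, 28.3055) (43.1185, 0) (62.0921, 0) (84, 23.2161) (84, 44.9131)]  |A|=1049.672
7. canonical 5-gon: [(51.6979, 28.3055) (43.1185, 0) (62.0921, 0) (84, 23.2161) (84, 44.9131)]
8. shoelace: 1049.672

Area of P0's cell: 1049.6720 (5 vertices)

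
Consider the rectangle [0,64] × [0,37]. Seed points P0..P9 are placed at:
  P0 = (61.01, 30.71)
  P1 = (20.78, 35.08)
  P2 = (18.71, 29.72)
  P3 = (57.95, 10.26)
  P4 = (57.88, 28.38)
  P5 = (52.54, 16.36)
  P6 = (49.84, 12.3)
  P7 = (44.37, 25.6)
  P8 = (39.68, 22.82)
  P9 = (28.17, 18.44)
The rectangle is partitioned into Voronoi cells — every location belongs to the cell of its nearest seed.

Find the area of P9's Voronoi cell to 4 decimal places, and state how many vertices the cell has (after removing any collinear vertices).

Area of P9's cell: 653.3478 (6 vertices)

1. box [0,64]×[0,37]: [(0, 0) (64, 0) (64, 37) (0, 37)]
2. ⊥bis P9·P0 via (44.59,24.575): [(0, 0) (53.772, 0) (39.9477, 37) (0, 37)]  |A|=1733.8126
3. ⊥bis P9·P1 via (24.475,26.76): [(0, 15.8904) (0, 0) (53.772, 0) (41.0271, 34.111)]  |A|=1243.0746
4. ⊥bis P9·P2 via (23.44,24.08): [(29.0677, 28.7996) (0, 4.422) (0, 0) (53.772, 0) (41.0271, 34.111)]  |A|=1076.3947
5. ⊥bis P9·P3 via (43.06,14.35): [(29.0677, 28.7996) (0, 4.422) (0, 0) (39.1183, 0) (45.3269, 22.6028) (41.0271, 34.111)]  |A|=910.7884
6. ⊥bis P9·P4 via (43.025,23.41): [(39.6495, 33.4992) (29.0677, 28.7996) (0, 4.422) (0, 0) (39.1183, 0) (44.4108, 19.2678)]  |A|=887.0887
7. ⊥bis P9·P5 via (40.355,17.4): [(41.3064, 28.5468) (39.6495, 33.4992) (29.0677, 28.7996) (0, 4.422) (0, 0) (38.8699, 0)]  |A|=829.0802
8. ⊥bis P9·P6 via (39.005,15.37): [(40.689, 21.3134) (41.3064, 28.5468) (39.6495, 33.4992) (29.0677, 28.7996) (0, 4.422) (0, 0) (34.65, 0)]  |A|=784.1105
9. ⊥bis P9·P7 via (36.27,22.02): [(39.0847, 15.6514) (32.5835, 30.3611) (29.0677, 28.7996) (0, 4.422) (0, 0) (34.65, 0)]  |A|=701.7017
10. ⊥bis P9·P8 via (33.925,20.63): [(37.6912, 10.7331) (30.5634, 29.4639) (29.0677, 28.7996) (0, 4.422) (0, 0) (34.65, 0)]  |A|=653.3478
11. canonical 6-gon: [(37.6912, 10.7331) (30.5634, 29.4639) (29.0677, 28.7996) (0, 4.422) (0, 0) (34.65, 0)]
12. shoelace: 653.3478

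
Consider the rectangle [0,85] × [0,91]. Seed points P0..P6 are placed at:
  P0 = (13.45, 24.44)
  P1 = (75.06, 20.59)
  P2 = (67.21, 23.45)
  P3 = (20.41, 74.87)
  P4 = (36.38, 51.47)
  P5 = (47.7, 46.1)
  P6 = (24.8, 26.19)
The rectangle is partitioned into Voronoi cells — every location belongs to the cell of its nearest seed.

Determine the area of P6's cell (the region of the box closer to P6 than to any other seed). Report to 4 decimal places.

Area of P6's cell: 945.5054

1. box [0,85]×[0,91]: [(0, 0) (85, 0) (85, 91) (0, 91)]
2. ⊥bis P6·P0 via (19.125,25.315): [(23.0282, 0) (85, 0) (85, 91) (8.9974, 91)]  |A|=6277.8374
3. ⊥bis P6·P1 via (49.93,23.39): [(23.0282, 0) (47.3239, 0) (57.4631, 91) (8.9974, 91)]  |A|=3310.6468
4. ⊥bis P6·P2 via (46.005,24.82): [(23.0282, 0) (44.4014, 0) (50.2807, 91) (8.9974, 91)]  |A|=2850.8758
5. ⊥bis P6·P3 via (22.605,50.53): [(15.3383, 49.8747) (23.0282, 0) (44.4014, 0) (47.8129, 52.8033)]  |A|=1385.3808
6. ⊥bis P6·P4 via (30.59,38.83): [(16.0116, 45.5079) (23.0282, 0) (44.4014, 0) (46.441, 31.5691)]  |A|=980.8573
7. ⊥bis P6·P5 via (36.25,36.145): [(36.1166, 36.2984) (16.0116, 45.5079) (23.0282, 0) (44.4014, 0) (46.0113, 24.9178)]  |A|=945.5054
8. canonical 5-gon: [(36.1166, 36.2984) (16.0116, 45.5079) (23.0282, 0) (44.4014, 0) (46.0113, 24.9178)]
9. shoelace: 945.5054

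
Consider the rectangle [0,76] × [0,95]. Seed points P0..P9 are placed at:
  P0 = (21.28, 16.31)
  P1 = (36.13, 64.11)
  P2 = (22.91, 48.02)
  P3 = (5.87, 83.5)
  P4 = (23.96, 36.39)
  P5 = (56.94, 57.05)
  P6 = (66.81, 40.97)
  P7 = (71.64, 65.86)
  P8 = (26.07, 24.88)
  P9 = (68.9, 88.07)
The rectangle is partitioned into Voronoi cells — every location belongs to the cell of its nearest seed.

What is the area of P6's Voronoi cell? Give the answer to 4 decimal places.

Area of P6's cell: 1207.9971

1. box [0,76]×[0,95]: [(0, 0) (76, 0) (76, 95) (0, 95)]
2. ⊥bis P6·P0 via (44.045,28.64): [(59.557, 0) (76, 0) (76, 95) (8.103, 95)]  |A|=4006.1472
3. ⊥bis P6·P1 via (51.47,52.54): [(39.6141, 36.8209) (59.557, 0) (76, 0) (76, 85.0629)]  |A|=1850.2697
4. ⊥bis P6·P2 via (44.86,44.495): [(44.7133, 43.5817) (42.7097, 31.1053) (59.557, 0) (76, 0) (76, 85.0629)]  |A|=1825.2325
5. ⊥bis P6·P3 via (36.34,62.235): [(44.7133, 43.5817) (42.7097, 31.1053) (59.557, 0) (76, 0) (76, 85.0629)]  |A|=1825.2325
6. ⊥bis P6·P4 via (45.385,38.68): [(44.8427, 43.7533) (47.0514, 23.0892) (59.557, 0) (76, 0) (76, 85.0629)]  |A|=1788.5911
7. ⊥bis P6·P5 via (61.875,49.01): [(45.3641, 38.8755) (47.0514, 23.0892) (59.557, 0) (76, 0) (76, 57.68)]  |A|=1282.3832
8. ⊥bis P6·P7 via (69.225,53.415): [(69.0932, 53.4406) (45.3641, 38.8755) (47.0514, 23.0892) (59.557, 0) (76, 0) (76, 52.1003)]  |A|=1263.1142
9. ⊥bis P6·P8 via (46.44,32.925): [(69.0932, 53.4406) (45.3641, 38.8755) (45.8369, 34.452) (59.1379, 0.7739) (59.557, 0) (76, 0) (76, 52.1003)]  |A|=1207.9971
10. ⊥bis P6·P9 via (67.855,64.52): [(69.0932, 53.4406) (45.3641, 38.8755) (45.8369, 34.452) (59.1379, 0.7739) (59.557, 0) (76, 0) (76, 52.1003)]  |A|=1207.9971
11. canonical 7-gon: [(69.0932, 53.4406) (45.3641, 38.8755) (45.8369, 34.452) (59.1379, 0.7739) (59.557, 0) (76, 0) (76, 52.1003)]
12. shoelace: 1207.9971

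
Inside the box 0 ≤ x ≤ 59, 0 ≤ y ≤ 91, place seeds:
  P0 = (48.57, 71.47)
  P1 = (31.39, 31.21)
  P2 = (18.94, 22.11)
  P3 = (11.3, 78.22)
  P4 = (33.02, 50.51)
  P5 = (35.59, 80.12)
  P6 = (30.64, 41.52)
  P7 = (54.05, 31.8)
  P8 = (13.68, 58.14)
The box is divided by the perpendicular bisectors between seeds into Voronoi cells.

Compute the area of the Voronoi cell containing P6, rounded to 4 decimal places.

1. box [0,59]×[0,91]: [(0, 0) (59, 0) (59, 91) (0, 91)]
2. ⊥bis P6·P0 via (39.605,56.495): [(0, 80.2051) (0, 0) (59, 0) (59, 44.8839)]  |A|=3690.1257
3. ⊥bis P6·P1 via (31.015,36.365): [(0, 80.2051) (0, 34.1088) (59, 38.4008) (59, 44.8839)]  |A|=1551.093
4. ⊥bis P6·P2 via (24.79,31.815): [(0, 80.2051) (0, 46.758) (18.7249, 35.471) (59, 38.4008) (59, 44.8839)]  |A|=1432.6662
5. ⊥bis P6·P3 via (20.97,59.87): [(27.8826, 63.5128) (0, 48.8193) (0, 46.758) (18.7249, 35.471) (59, 38.4008) (59, 44.8839)]  |A|=995.1075
6. ⊥bis P6·P4 via (31.83,46.015): [(7.1014, 52.5616) (0, 48.8193) (0, 46.758) (18.7249, 35.471) (59, 38.4008) (59, 38.8221)]  |A|=473.8559
7. ⊥bis P6·P5 via (33.115,60.82): [(7.1014, 52.5616) (0, 48.8193) (0, 46.758) (18.7249, 35.471) (59, 38.4008) (59, 38.8221)]  |A|=473.8559
8. ⊥bis P6·P7 via (42.345,36.66): [(44.8032, 42.5805) (7.1014, 52.5616) (0, 48.8193) (0, 46.758) (18.7249, 35.471) (42.5716, 37.2057)]  |A|=428.0492
9. ⊥bis P6·P8 via (22.16,49.83): [(44.8032, 42.5805) (21.1835, 48.8335) (12.0385, 39.5014) (18.7249, 35.471) (42.5716, 37.2057)]  |A|=277.2758
10. canonical 5-gon: [(44.8032, 42.5805) (21.1835, 48.8335) (12.0385, 39.5014) (18.7249, 35.471) (42.5716, 37.2057)]
11. shoelace: 277.2758

Area of P6's cell: 277.2758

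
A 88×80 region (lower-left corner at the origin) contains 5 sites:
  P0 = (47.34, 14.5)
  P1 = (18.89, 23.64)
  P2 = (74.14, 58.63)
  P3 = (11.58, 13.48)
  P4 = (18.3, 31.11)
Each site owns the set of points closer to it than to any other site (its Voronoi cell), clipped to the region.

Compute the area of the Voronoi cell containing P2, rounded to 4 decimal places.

1. box [0,88]×[0,80]: [(0, 0) (88, 0) (88, 80) (0, 80)]
2. ⊥bis P2·P0 via (60.74,36.565): [(0, 73.4522) (88, 20.0101) (88, 80) (0, 80)]  |A|=2927.6592
3. ⊥bis P2·P1 via (46.515,41.135): [(42.3278, 47.7467) (88, 20.0101) (88, 80) (21.9017, 80)]  |A|=2435.881
4. ⊥bis P2·P3 via (42.86,36.055): [(42.3278, 47.7467) (88, 20.0101) (88, 80) (21.9017, 80)]  |A|=2435.881
5. ⊥bis P2·P4 via (46.22,44.87): [(45.8592, 45.602) (88, 20.0101) (88, 80) (28.9066, 80)]  |A|=2280.3559
6. canonical 4-gon: [(45.8592, 45.602) (88, 20.0101) (88, 80) (28.9066, 80)]
7. shoelace: 2280.3559

Area of P2's cell: 2280.3559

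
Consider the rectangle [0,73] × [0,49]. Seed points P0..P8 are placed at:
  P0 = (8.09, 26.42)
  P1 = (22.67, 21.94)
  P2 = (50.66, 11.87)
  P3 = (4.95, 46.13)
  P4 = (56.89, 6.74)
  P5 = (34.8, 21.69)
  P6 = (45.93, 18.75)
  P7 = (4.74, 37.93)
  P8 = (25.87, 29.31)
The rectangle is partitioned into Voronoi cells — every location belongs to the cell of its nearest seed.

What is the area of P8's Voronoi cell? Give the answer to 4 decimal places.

1. box [0,73]×[0,49]: [(0, 0) (73, 0) (73, 49) (0, 49)]
2. ⊥bis P8·P0 via (16.98,27.865): [(21.5092, 0) (73, 0) (73, 49) (13.5447, 49)]  |A|=2718.1792
3. ⊥bis P8·P1 via (24.27,25.625): [(16.8182, 28.8605) (73, 4.4668) (73, 49) (13.5447, 49)]  |A|=1849.6779
4. ⊥bis P8·P2 via (38.265,20.59): [(16.8182, 28.8605) (37.7037, 19.7922) (58.2517, 49) (13.5447, 49)]  |A|=848.3668
5. ⊥bis P8·P3 via (15.41,37.72): [(15.3835, 37.687) (16.8182, 28.8605) (37.7037, 19.7922) (58.2517, 49) (24.4793, 49)]  |A|=786.5154
6. ⊥bis P8·P4 via (41.38,18.025): [(15.3835, 37.687) (16.8182, 28.8605) (37.7037, 19.7922) (58.2517, 49) (24.4793, 49)]  |A|=786.5154
7. ⊥bis P8·P5 via (30.335,25.5): [(15.3835, 37.687) (16.8182, 28.8605) (28.7732, 23.6697) (50.3876, 49) (24.4793, 49)]  |A|=516.6577
8. ⊥bis P8·P6 via (35.9,24.03): [(15.3835, 37.687) (16.8182, 28.8605) (28.7732, 23.6697) (46.8821, 44.8918) (49.0447, 49) (24.4793, 49)]  |A|=513.8992
9. ⊥bis P8·P7 via (15.305,33.62): [(18.5922, 41.6779) (15.8339, 34.9164) (16.8182, 28.8605) (28.7732, 23.6697) (46.8821, 44.8918) (49.0447, 49) (24.4793, 49)]  |A|=508.5553
10. canonical 7-gon: [(18.5922, 41.6779) (15.8339, 34.9164) (16.8182, 28.8605) (28.7732, 23.6697) (46.8821, 44.8918) (49.0447, 49) (24.4793, 49)]
11. shoelace: 508.5553

Area of P8's cell: 508.5553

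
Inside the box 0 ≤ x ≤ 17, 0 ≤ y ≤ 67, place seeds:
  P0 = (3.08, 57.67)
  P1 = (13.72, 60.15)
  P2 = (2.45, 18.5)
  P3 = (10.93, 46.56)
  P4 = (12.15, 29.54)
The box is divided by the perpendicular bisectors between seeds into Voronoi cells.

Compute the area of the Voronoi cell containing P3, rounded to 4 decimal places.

1. box [0,17]×[0,67]: [(0, 0) (17, 0) (17, 67) (0, 67)]
2. ⊥bis P3·P0 via (7.005,52.115): [(0, 47.1655) (0, 0) (17, 0) (17, 59.1772)]  |A|=903.9125
3. ⊥bis P3·P1 via (12.325,53.355): [(9.5626, 53.9221) (0, 47.1655) (0, 0) (17, 0) (17, 52.3952)]  |A|=878.6924
4. ⊥bis P3·P2 via (6.69,32.53): [(9.5626, 53.9221) (0, 47.1655) (0, 34.5518) (17, 29.4142) (17, 52.3952)]  |A|=334.9814
5. ⊥bis P3·P4 via (11.54,38.05): [(9.5626, 53.9221) (0, 47.1655) (0, 37.2228) (17, 38.4414) (17, 52.3952)]  |A|=235.5469
6. canonical 5-gon: [(9.5626, 53.9221) (0, 47.1655) (0, 37.2228) (17, 38.4414) (17, 52.3952)]
7. shoelace: 235.5469

Area of P3's cell: 235.5469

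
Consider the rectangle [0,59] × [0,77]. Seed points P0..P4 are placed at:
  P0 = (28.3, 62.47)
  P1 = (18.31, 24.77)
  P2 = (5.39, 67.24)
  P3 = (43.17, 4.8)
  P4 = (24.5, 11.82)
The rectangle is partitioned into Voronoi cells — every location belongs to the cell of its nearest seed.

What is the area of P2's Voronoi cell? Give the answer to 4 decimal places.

1. box [0,59]×[0,77]: [(0, 0) (59, 0) (59, 77) (0, 77)]
2. ⊥bis P2·P0 via (16.845,64.855): [(0, 0) (3.3418, 0) (19.3737, 77) (0, 77)]  |A|=874.5452
3. ⊥bis P2·P1 via (11.85,46.005): [(0, 42.4001) (12.9927, 46.3526) (19.3737, 77) (0, 77)]  |A|=521.6492
4. ⊥bis P2·P3 via (24.28,36.02): [(0, 42.4001) (12.9927, 46.3526) (19.3737, 77) (0, 77)]  |A|=521.6492
5. ⊥bis P2·P4 via (14.945,39.53): [(0, 42.4001) (12.9927, 46.3526) (19.3737, 77) (0, 77)]  |A|=521.6492
6. canonical 4-gon: [(0, 42.4001) (12.9927, 46.3526) (19.3737, 77) (0, 77)]
7. shoelace: 521.6492

Area of P2's cell: 521.6492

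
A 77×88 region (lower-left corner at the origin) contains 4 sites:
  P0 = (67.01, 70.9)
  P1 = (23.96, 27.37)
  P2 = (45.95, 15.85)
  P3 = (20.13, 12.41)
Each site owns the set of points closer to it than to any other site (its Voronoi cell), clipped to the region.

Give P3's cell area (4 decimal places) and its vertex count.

1. box [0,77]×[0,88]: [(0, 0) (77, 0) (77, 88) (0, 88)]
2. ⊥bis P3·P0 via (43.57,41.655): [(0, 76.5766) (0, 0) (77, 0) (77, 14.8607)]  |A|=3520.3344
3. ⊥bis P3·P1 via (22.045,19.89): [(0, 25.5339) (0, 0) (77, 0) (77, 5.8206)]  |A|=1207.1487
4. ⊥bis P3·P2 via (33.04,14.13): [(32.6338, 17.1791) (0, 25.5339) (0, 0) (34.9225, 0)]  |A|=716.6023
5. canonical 4-gon: [(32.6338, 17.1791) (0, 25.5339) (0, 0) (34.9225, 0)]
6. shoelace: 716.6023

Area of P3's cell: 716.6023 (4 vertices)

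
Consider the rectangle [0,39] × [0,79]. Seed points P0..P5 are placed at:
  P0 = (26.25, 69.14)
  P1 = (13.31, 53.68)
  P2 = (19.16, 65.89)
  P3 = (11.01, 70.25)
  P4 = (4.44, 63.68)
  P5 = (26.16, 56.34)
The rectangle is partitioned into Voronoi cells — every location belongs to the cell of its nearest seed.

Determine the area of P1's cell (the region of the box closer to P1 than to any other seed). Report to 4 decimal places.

1. box [0,39]×[0,79]: [(0, 0) (39, 0) (39, 79) (0, 79)]
2. ⊥bis P1·P0 via (19.78,61.41): [(0, 77.9658) (0, 0) (39, 0) (39, 45.3229)]  |A|=2404.13
3. ⊥bis P1·P2 via (16.235,59.785): [(29.0664, 53.6373) (0, 67.5634) (0, 0) (39, 0) (39, 45.3229)]  |A|=2252.9497
4. ⊥bis P1·P3 via (12.16,61.965): [(29.0664, 53.6373) (11.7917, 61.9139) (0, 60.2771) (0, 0) (39, 0) (39, 45.3229)]  |A|=2209.9908
5. ⊥bis P1·P4 via (8.875,58.68): [(29.0664, 53.6373) (12.2651, 61.687) (0, 50.8079) (0, 0) (39, 0) (39, 45.3229)]  |A|=2150.1952
6. ⊥bis P1·P5 via (19.735,55.01): [(19.0231, 58.4492) (12.2651, 61.687) (0, 50.8079) (0, 0) (31.1223, 0)]  |A|=1449.4138
7. canonical 5-gon: [(19.0231, 58.4492) (12.2651, 61.687) (0, 50.8079) (0, 0) (31.1223, 0)]
8. shoelace: 1449.4138

Area of P1's cell: 1449.4138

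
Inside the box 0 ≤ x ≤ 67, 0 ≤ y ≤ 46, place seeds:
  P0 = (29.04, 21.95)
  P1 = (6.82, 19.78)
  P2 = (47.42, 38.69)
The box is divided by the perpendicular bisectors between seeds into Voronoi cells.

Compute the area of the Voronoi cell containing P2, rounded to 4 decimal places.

1. box [0,67]×[0,46]: [(0, 0) (67, 0) (67, 46) (0, 46)]
2. ⊥bis P2·P0 via (38.23,30.32): [(65.8446, 0) (67, 0) (67, 46) (23.9491, 46)]  |A|=1016.7447
3. ⊥bis P2·P1 via (27.12,29.235): [(65.8446, 0) (67, 0) (67, 46) (23.9491, 46)]  |A|=1016.7447
4. canonical 4-gon: [(65.8446, 0) (67, 0) (67, 46) (23.9491, 46)]
5. shoelace: 1016.7447

Area of P2's cell: 1016.7447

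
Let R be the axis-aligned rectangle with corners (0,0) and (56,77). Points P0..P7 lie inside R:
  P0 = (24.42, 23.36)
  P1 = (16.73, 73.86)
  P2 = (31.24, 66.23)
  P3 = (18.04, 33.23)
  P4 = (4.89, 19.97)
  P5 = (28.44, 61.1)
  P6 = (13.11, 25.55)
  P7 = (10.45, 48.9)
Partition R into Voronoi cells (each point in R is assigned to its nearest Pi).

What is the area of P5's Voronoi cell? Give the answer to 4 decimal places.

Area of P5's cell: 604.1748

1. box [0,56]×[0,77]: [(0, 0) (56, 0) (56, 77) (0, 77)]
2. ⊥bis P5·P0 via (26.43,42.23): [(0, 45.0453) (56, 39.0803) (56, 77) (0, 77)]  |A|=1956.4851
3. ⊥bis P5·P1 via (22.585,67.48): [(0, 46.7535) (0, 45.0453) (56, 39.0803) (56, 77) (32.9586, 77)]  |A|=1458.0432
4. ⊥bis P5·P2 via (29.84,63.665): [(22.684, 67.5708) (0, 46.7535) (0, 45.0453) (56, 39.0803) (56, 49.3866)]  |A|=889.4289
5. ⊥bis P5·P3 via (23.24,47.165): [(22.684, 67.5708) (7.0369, 53.2114) (40.4736, 40.7341) (56, 39.0803) (56, 49.3866)]  |A|=702.9947
6. ⊥bis P5·P4 via (16.665,40.535): [(22.684, 67.5708) (7.0369, 53.2114) (40.4736, 40.7341) (56, 39.0803) (56, 49.3866)]  |A|=702.9947
7. ⊥bis P5·P6 via (20.775,43.325): [(22.684, 67.5708) (7.0369, 53.2114) (40.4736, 40.7341) (56, 39.0803) (56, 49.3866)]  |A|=702.9947
8. ⊥bis P5·P7 via (19.445,55): [(22.684, 67.5708) (15.4328, 60.9163) (25.2728, 46.4065) (40.4736, 40.7341) (56, 39.0803) (56, 49.3866)]  |A|=604.1748
9. canonical 6-gon: [(22.684, 67.5708) (15.4328, 60.9163) (25.2728, 46.4065) (40.4736, 40.7341) (56, 39.0803) (56, 49.3866)]
10. shoelace: 604.1748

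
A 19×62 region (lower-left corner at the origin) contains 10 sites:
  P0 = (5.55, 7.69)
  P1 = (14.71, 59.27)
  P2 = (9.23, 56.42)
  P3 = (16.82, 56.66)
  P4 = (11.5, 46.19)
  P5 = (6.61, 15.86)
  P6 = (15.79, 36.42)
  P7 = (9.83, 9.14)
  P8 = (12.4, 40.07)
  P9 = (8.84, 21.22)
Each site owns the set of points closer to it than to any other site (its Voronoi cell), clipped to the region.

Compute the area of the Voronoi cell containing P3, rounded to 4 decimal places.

1. box [0,19]×[0,62]: [(0, 0) (19, 0) (19, 62) (0, 62)]
2. ⊥bis P3·P0 via (11.185,32.175): [(0, 34.7491) (19, 30.3764) (19, 62) (0, 62)]  |A|=559.307
3. ⊥bis P3·P1 via (15.765,57.965): [(0, 45.2201) (0, 34.7491) (19, 30.3764) (19, 60.5803)]  |A|=386.4107
4. ⊥bis P3·P2 via (13.025,56.54): [(13.0494, 55.7696) (13.8146, 31.5698) (19, 30.3764) (19, 60.5803)]  |A|=152.1525
5. ⊥bis P3·P4 via (14.16,51.425): [(13.0494, 55.7696) (13.1708, 51.9276) (19, 48.9657) (19, 60.5803)]  |A|=45.5749
6. ⊥bis P3·P5 via (11.715,36.26): [(13.0494, 55.7696) (13.1708, 51.9276) (19, 48.9657) (19, 60.5803)]  |A|=45.5749
7. ⊥bis P3·P6 via (16.305,46.54): [(13.0494, 55.7696) (13.1708, 51.9276) (19, 48.9657) (19, 60.5803)]  |A|=45.5749
8. ⊥bis P3·P7 via (13.325,32.9): [(13.0494, 55.7696) (13.1708, 51.9276) (19, 48.9657) (19, 60.5803)]  |A|=45.5749
9. ⊥bis P3·P8 via (14.61,48.365): [(13.0494, 55.7696) (13.1708, 51.9276) (19, 48.9657) (19, 60.5803)]  |A|=45.5749
10. ⊥bis P3·P9 via (12.83,38.94): [(13.0494, 55.7696) (13.1708, 51.9276) (19, 48.9657) (19, 60.5803)]  |A|=45.5749
11. canonical 4-gon: [(13.0494, 55.7696) (13.1708, 51.9276) (19, 48.9657) (19, 60.5803)]
12. shoelace: 45.5749

Area of P3's cell: 45.5749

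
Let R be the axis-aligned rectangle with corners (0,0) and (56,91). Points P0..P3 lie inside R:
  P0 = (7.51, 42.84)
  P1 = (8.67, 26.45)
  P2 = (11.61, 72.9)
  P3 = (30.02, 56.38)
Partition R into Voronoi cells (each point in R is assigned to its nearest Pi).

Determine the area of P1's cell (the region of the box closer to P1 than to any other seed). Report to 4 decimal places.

1. box [0,56]×[0,91]: [(0, 0) (56, 0) (56, 91) (0, 91)]
2. ⊥bis P1·P0 via (8.09,34.645): [(0, 34.0724) (0, 0) (56, 0) (56, 38.0358)]  |A|=2019.0311
3. ⊥bis P1·P2 via (10.14,49.675): [(0, 34.0724) (0, 0) (56, 0) (56, 38.0358)]  |A|=2019.0311
4. ⊥bis P1·P3 via (19.345,41.415): [(26.9631, 35.9807) (0, 34.0724) (0, 0) (56, 0) (56, 15.2678)]  |A|=1688.4759
5. canonical 5-gon: [(26.9631, 35.9807) (0, 34.0724) (0, 0) (56, 0) (56, 15.2678)]
6. shoelace: 1688.4759

Area of P1's cell: 1688.4759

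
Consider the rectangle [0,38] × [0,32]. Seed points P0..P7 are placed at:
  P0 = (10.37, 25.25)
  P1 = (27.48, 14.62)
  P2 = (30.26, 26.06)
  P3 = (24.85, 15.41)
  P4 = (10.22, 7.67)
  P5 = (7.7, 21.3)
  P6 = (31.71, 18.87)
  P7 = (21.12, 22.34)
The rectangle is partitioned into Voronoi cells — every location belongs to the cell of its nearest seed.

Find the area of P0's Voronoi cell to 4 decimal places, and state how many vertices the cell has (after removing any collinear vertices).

1. box [0,38]×[0,32]: [(0, 0) (38, 0) (38, 32) (0, 32)]
2. ⊥bis P0·P1 via (18.925,19.935): [(0, 0) (6.5399, 0) (26.4207, 32) (0, 32)]  |A|=527.3692
3. ⊥bis P0·P2 via (20.315,25.655): [(0, 0) (6.5399, 0) (20.4481, 22.3866) (20.0566, 32) (0, 32)]  |A|=496.7789
4. ⊥bis P0·P3 via (17.61,20.33): [(0, 0) (3.7946, 0) (20.3667, 24.3865) (20.0566, 32) (0, 32)]  |A|=448.485
5. ⊥bis P0·P4 via (10.295,16.46): [(0, 16.5478) (14.9531, 16.4203) (20.3667, 24.3865) (20.0566, 32) (0, 32)]  |A|=293.6102
6. ⊥bis P0·P5 via (9.035,23.275): [(0, 29.3822) (16.2823, 18.3762) (20.3667, 24.3865) (20.0566, 32) (0, 32)]  |A|=174.4153
7. ⊥bis P0·P6 via (21.04,22.06): [(0, 29.3822) (16.2823, 18.3762) (20.3667, 24.3865) (20.0566, 32) (0, 32)]  |A|=174.4153
8. ⊥bis P0·P7 via (15.745,23.795): [(0, 29.3822) (14.5881, 19.5214) (17.9661, 32) (0, 32)]  |A|=131.1905
9. canonical 4-gon: [(0, 29.3822) (14.5881, 19.5214) (17.9661, 32) (0, 32)]
10. shoelace: 131.1905

Area of P0's cell: 131.1905 (4 vertices)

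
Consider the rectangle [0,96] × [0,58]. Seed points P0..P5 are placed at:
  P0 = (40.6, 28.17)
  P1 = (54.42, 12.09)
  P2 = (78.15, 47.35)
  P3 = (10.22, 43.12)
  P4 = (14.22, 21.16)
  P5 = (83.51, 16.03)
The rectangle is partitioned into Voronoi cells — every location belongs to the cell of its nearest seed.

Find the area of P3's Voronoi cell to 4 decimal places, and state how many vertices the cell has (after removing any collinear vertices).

Area of P3's cell: 777.4919 (4 vertices)

1. box [0,96]×[0,58]: [(0, 0) (96, 0) (96, 58) (0, 58)]
2. ⊥bis P3·P0 via (25.41,35.645): [(0, 0) (7.8691, 0) (36.4109, 58) (0, 58)]  |A|=1284.1197
3. ⊥bis P3·P1 via (32.32,27.605): [(0, 0) (7.8691, 0) (36.4109, 58) (0, 58)]  |A|=1284.1197
4. ⊥bis P3·P2 via (44.185,45.235): [(0, 0) (7.8691, 0) (36.4109, 58) (0, 58)]  |A|=1284.1197
5. ⊥bis P3·P4 via (12.22,32.14): [(0, 29.9141) (24.8141, 34.434) (36.4109, 58) (0, 58)]  |A|=777.4919
6. ⊥bis P3·P5 via (46.865,29.575): [(0, 29.9141) (24.8141, 34.434) (36.4109, 58) (0, 58)]  |A|=777.4919
7. canonical 4-gon: [(0, 29.9141) (24.8141, 34.434) (36.4109, 58) (0, 58)]
8. shoelace: 777.4919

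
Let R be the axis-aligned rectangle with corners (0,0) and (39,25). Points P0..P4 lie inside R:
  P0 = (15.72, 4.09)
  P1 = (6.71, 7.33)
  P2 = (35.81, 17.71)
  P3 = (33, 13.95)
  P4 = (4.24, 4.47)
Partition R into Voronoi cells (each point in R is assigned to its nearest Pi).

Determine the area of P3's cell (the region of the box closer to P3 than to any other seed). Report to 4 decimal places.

Area of P3's cell: 307.7979

1. box [0,39]×[0,25]: [(0, 0) (39, 0) (39, 25) (0, 25)]
2. ⊥bis P3·P0 via (24.36,9.02): [(29.5068, 0) (39, 0) (39, 25) (15.2418, 25)]  |A|=415.6424
3. ⊥bis P3·P1 via (19.855,10.64): [(17.0268, 21.8717) (29.5068, 0) (39, 0) (39, 25) (16.2391, 25)]  |A|=414.0825
4. ⊥bis P3·P2 via (34.405,15.83): [(17.0268, 21.8717) (29.5068, 0) (39, 0) (39, 12.396) (22.1348, 25) (16.2391, 25)]  |A|=307.7979
5. ⊥bis P3·P4 via (18.62,9.21): [(17.0268, 21.8717) (29.5068, 0) (39, 0) (39, 12.396) (22.1348, 25) (16.2391, 25)]  |A|=307.7979
6. canonical 6-gon: [(17.0268, 21.8717) (29.5068, 0) (39, 0) (39, 12.396) (22.1348, 25) (16.2391, 25)]
7. shoelace: 307.7979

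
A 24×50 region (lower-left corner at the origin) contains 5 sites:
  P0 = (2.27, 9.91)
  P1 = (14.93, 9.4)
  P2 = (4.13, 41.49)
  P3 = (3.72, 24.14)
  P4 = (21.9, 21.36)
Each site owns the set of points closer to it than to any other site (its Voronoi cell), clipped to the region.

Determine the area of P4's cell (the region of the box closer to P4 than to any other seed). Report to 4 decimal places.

1. box [0,24]×[0,50]: [(0, 0) (24, 0) (24, 50) (0, 50)]
2. ⊥bis P4·P0 via (12.085,15.635): [(0, 36.3537) (21.2048, 0) (24, 0) (24, 50) (0, 50)]  |A|=814.5649
3. ⊥bis P4·P1 via (18.415,15.38): [(0, 36.3537) (9.0505, 20.8374) (24, 12.1252) (24, 50) (0, 50)]  |A|=694.8091
4. ⊥bis P4·P2 via (13.015,31.425): [(6.3214, 25.5162) (9.0505, 20.8374) (24, 12.1252) (24, 41.1221)]  |A|=279.3968
5. ⊥bis P4·P3 via (12.81,22.75): [(14.3116, 32.5696) (12.2338, 18.9822) (24, 12.1252) (24, 41.1221)]  |A|=227.5263
6. canonical 4-gon: [(14.3116, 32.5696) (12.2338, 18.9822) (24, 12.1252) (24, 41.1221)]
7. shoelace: 227.5263

Area of P4's cell: 227.5263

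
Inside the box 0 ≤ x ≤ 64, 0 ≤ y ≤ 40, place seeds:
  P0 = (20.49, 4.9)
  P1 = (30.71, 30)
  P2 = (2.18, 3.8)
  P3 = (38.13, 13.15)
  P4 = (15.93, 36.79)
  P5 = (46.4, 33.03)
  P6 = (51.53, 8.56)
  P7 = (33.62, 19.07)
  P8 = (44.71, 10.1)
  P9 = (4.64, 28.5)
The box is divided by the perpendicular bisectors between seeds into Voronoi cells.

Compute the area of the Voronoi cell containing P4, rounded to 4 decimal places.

1. box [0,64]×[0,40]: [(0, 0) (64, 0) (64, 40) (0, 40)]
2. ⊥bis P4·P0 via (18.21,20.845): [(0, 18.2411) (64, 27.3926) (64, 40) (0, 40)]  |A|=1099.7214
3. ⊥bis P4·P1 via (23.32,33.395): [(0, 18.2411) (17.5084, 20.7447) (26.3544, 40) (0, 40)]  |A|=444.2123
4. ⊥bis P4·P2 via (9.055,20.295): [(0, 24.0691) (10.411, 19.7298) (17.5084, 20.7447) (26.3544, 40) (0, 40)]  |A|=413.8749
5. ⊥bis P4·P3 via (27.03,24.97): [(0, 24.0691) (10.411, 19.7298) (17.5084, 20.7447) (26.3544, 40) (0, 40)]  |A|=413.8749
6. ⊥bis P4·P5 via (31.165,34.91): [(0, 24.0691) (10.411, 19.7298) (17.5084, 20.7447) (26.3544, 40) (0, 40)]  |A|=413.8749
7. ⊥bis P4·P6 via (33.73,22.675): [(0, 24.0691) (10.411, 19.7298) (17.5084, 20.7447) (26.3544, 40) (0, 40)]  |A|=413.8749
8. ⊥bis P4·P7 via (24.775,27.93): [(0, 24.0691) (10.411, 19.7298) (17.5084, 20.7447) (26.3544, 40) (0, 40)]  |A|=413.8749
9. ⊥bis P4·P8 via (30.32,23.445): [(0, 24.0691) (10.411, 19.7298) (17.5084, 20.7447) (26.3544, 40) (0, 40)]  |A|=413.8749
10. ⊥bis P4·P9 via (10.285,32.645): [(18.0914, 22.0137) (26.3544, 40) (4.8844, 40)]  |A|=193.0832
11. canonical 3-gon: [(18.0914, 22.0137) (26.3544, 40) (4.8844, 40)]
12. shoelace: 193.0832

Area of P4's cell: 193.0832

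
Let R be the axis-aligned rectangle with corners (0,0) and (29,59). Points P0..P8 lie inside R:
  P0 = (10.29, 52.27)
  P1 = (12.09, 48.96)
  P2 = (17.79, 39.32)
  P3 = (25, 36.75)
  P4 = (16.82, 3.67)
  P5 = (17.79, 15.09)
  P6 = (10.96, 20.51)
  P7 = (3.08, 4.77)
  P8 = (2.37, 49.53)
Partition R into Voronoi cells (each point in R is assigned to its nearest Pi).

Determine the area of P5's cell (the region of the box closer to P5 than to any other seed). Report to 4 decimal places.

1. box [0,29]×[0,59]: [(0, 0) (29, 0) (29, 59) (0, 59)]
2. ⊥bis P5·P0 via (14.04,33.68): [(0, 30.8478) (0, 0) (29, 0) (29, 36.6978)]  |A|=979.411
3. ⊥bis P5·P1 via (14.94,32.025): [(0, 29.5107) (0, 0) (29, 0) (29, 34.3912)]  |A|=926.5776
4. ⊥bis P5·P2 via (17.79,27.205): [(0, 27.205) (0, 0) (29, 0) (29, 27.205)]  |A|=788.945
5. ⊥bis P5·P3 via (21.395,25.92): [(17.5347, 27.205) (0, 27.205) (0, 0) (29, 0) (29, 23.3885)]  |A|=767.0663
6. ⊥bis P5·P4 via (17.305,9.38): [(17.5347, 27.205) (0, 27.205) (0, 10.8499) (29, 8.3866) (29, 23.3885)]  |A|=488.137
7. ⊥bis P5·P6 via (14.375,17.8): [(20.9391, 26.0718) (8.3002, 10.1449) (29, 8.3866) (29, 23.3885)]  |A|=236.4169
8. ⊥bis P5·P7 via (10.435,9.93): [(20.9391, 26.0718) (9.3533, 11.4719) (10.41, 9.9657) (29, 8.3866) (29, 23.3885)]  |A|=234.9227
9. ⊥bis P5·P8 via (10.08,32.31): [(20.9391, 26.0718) (9.3533, 11.4719) (10.41, 9.9657) (29, 8.3866) (29, 23.3885)]  |A|=234.9227
10. canonical 5-gon: [(20.9391, 26.0718) (9.3533, 11.4719) (10.41, 9.9657) (29, 8.3866) (29, 23.3885)]
11. shoelace: 234.9227

Area of P5's cell: 234.9227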